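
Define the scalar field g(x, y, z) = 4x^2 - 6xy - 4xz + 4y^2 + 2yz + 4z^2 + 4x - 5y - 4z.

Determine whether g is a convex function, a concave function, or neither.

g is quadratic, so its Hessian is the constant matrix H = [[8, -6, -4], [-6, 8, 2], [-4, 2, 8]].
Leading principal minors: 8, 28, 160.
All positive ⇒ H ≻ 0 ⇒ convex.

convex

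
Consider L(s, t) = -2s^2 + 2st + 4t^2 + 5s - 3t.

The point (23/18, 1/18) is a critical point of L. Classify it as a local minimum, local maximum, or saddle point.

The Hessian of L is constant: H = [[-4, 2], [2, 8]].
det(H) = (-4)·8 − 2² = -36.
Since det(H) < 0, H is indefinite and the critical point is a saddle point.

saddle point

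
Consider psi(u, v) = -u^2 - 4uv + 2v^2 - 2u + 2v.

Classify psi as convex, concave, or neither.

psi is quadratic, so its Hessian is the constant matrix H = [[-2, -4], [-4, 4]].
det(H) = -24, tr(H) = 2.
det(H) < 0, so H is indefinite: neither convex nor concave.

neither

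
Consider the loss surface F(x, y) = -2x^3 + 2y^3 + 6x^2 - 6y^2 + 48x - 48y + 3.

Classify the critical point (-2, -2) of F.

The mixed partial ∂²F/∂x∂y is 0, so the Hessian at any point is diag(F_xx, F_yy) = diag(12(-x + 1), 12(y - 1)).
At (-2, -2): H = diag(36, -36).
The eigenvalues have opposite signs, so H is indefinite: a saddle point.

saddle point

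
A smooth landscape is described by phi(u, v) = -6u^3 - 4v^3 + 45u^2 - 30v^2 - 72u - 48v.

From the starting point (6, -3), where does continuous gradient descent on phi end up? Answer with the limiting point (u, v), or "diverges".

phi is separable, so gradient descent decouples: u follows -∂phi/∂u, v follows -∂phi/∂v.
∂phi/∂u = -18(u - 4)(u - 1); at u=6 this is -180, so u increases.
∂phi/∂v = -12(v + 1)(v + 4); at v=-3 this is 24, so v decreases.
The u-coordinate has no critical point in that direction and runs off to infinity.

diverges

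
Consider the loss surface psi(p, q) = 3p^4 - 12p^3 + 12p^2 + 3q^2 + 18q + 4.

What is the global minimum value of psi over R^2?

psi(p,q) separates as A(p) + B(q) + 4, so its minimum is min A + min B + 4.
A'(p) = 12p(p - 2)(p - 1) vanishes at p ∈ {0, 1, 2}; B'(q) = 6q + 18 vanishes at q ∈ {-3}.
Local minima of A (where A''>0): A(0)=0, A(2)=0. Local minima of B: B(-3)=-27.
So the global minimum of psi is A(0) + B(-3) + 4 = 0 − 27 + 4 = -23, attained at (0, -3).

-23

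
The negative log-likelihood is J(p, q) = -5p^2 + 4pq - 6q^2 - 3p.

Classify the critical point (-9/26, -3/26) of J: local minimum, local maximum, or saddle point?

The Hessian of J is constant: H = [[-10, 4], [4, -12]].
det(H) = (-10)·(-12) − 4² = 104.
det(H) > 0 and tr(H) = -22 < 0, so H is negative definite and the point is a local maximum.

local maximum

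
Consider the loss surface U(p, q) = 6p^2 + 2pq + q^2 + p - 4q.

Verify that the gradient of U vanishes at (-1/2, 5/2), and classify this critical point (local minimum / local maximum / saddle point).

∇U = (12p + 2q + 1, 2p + 2q - 4); substituting (-1/2, 5/2) gives ∇U = (0, 0), so (-1/2, 5/2) is indeed a critical point.
The Hessian of U is constant: H = [[12, 2], [2, 2]].
det(H) = 12·2 − 2² = 20.
det(H) > 0 and tr(H) = 14 > 0, so H is positive definite and the point is a local minimum.

local minimum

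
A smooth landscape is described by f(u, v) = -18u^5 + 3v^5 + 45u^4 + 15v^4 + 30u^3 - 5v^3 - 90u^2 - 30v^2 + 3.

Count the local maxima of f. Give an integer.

4

f separates as a function of u plus a function of v, so ∇f=0 decouples.
∂f/∂u = -90u(u - 2)(u - 1)(u + 1) = 0 at u ∈ {-1, 0, 1, 2}; ∂f/∂v = 15v(v - 1)(v + 1)(v + 4) = 0 at v ∈ {-4, -1, 0, 1}.
The Hessian is diagonal: diag(f_uu, f_vv). Second derivatives: f_uu(-1)=540, f_uu(0)=-180, f_uu(1)=180, f_uu(2)=-540; f_vv(-4)=-900, f_vv(-1)=90, f_vv(0)=-60, f_vv(1)=150.
Local maxima occur where both diagonal entries negative: (0, -4), (0, 0), (2, -4), (2, 0). Count: 4.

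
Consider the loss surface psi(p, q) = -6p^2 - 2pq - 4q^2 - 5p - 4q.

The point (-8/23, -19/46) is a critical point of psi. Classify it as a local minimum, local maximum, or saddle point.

The Hessian of psi is constant: H = [[-12, -2], [-2, -8]].
det(H) = (-12)·(-8) − (-2)² = 92.
det(H) > 0 and tr(H) = -20 < 0, so H is negative definite and the point is a local maximum.

local maximum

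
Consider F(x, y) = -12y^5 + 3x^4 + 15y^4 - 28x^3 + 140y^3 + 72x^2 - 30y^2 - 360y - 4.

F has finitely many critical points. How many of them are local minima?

F separates as a function of x plus a function of y, so ∇F=0 decouples.
∂F/∂x = 12x(x - 4)(x - 3) = 0 at x ∈ {0, 3, 4}; ∂F/∂y = -60(y - 3)(y - 1)(y + 1)(y + 2) = 0 at y ∈ {-2, -1, 1, 3}.
The Hessian is diagonal: diag(F_xx, F_yy). Second derivatives: F_xx(0)=144, F_xx(3)=-36, F_xx(4)=48; F_yy(-2)=900, F_yy(-1)=-480, F_yy(1)=720, F_yy(3)=-2400.
Local minima occur where both diagonal entries positive: (0, -2), (0, 1), (4, -2), (4, 1). Count: 4.

4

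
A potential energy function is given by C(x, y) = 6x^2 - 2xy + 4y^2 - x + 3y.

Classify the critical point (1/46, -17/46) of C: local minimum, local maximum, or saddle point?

local minimum

The Hessian of C is constant: H = [[12, -2], [-2, 8]].
det(H) = 12·8 − (-2)² = 92.
det(H) > 0 and tr(H) = 20 > 0, so H is positive definite and the point is a local minimum.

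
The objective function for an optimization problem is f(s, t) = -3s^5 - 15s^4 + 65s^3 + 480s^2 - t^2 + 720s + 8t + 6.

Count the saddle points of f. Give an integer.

f separates as a function of s plus a function of t, so ∇f=0 decouples.
∂f/∂s = -15(s - 4)(s + 1)(s + 3)(s + 4) = 0 at s ∈ {-4, -3, -1, 4}; ∂f/∂t = -2(t - 4) = 0 at t ∈ {4}.
The Hessian is diagonal: diag(f_ss, f_tt). Second derivatives: f_ss(-4)=360, f_ss(-3)=-210, f_ss(-1)=450, f_ss(4)=-4200; f_tt(4)=-2.
Saddle points occur where the two diagonal entries have opposite signs: (-4, 4), (-1, 4). Count: 2.

2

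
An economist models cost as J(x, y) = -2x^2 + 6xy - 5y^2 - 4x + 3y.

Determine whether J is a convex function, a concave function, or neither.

J is quadratic, so its Hessian is the constant matrix H = [[-4, 6], [6, -10]].
det(H) = 4, tr(H) = -14.
det(H) > 0 and tr(H) < 0, so H is negative definite everywhere: concave.

concave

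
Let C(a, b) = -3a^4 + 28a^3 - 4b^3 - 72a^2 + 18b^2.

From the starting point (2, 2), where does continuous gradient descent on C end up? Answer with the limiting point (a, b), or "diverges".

C is separable, so gradient descent decouples: a follows -∂C/∂a, b follows -∂C/∂b.
∂C/∂a = -12a(a - 4)(a - 3); at a=2 this is -48, so a increases.
∂C/∂b = -12b(b - 3); at b=2 this is 24, so b decreases.
a converges to its nearest critical value 3 (a local min of the a-part); b converges to 0. The iterate converges to (3, 0).

(3, 0)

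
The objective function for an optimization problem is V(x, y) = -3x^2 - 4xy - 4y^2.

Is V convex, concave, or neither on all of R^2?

concave

V is quadratic, so its Hessian is the constant matrix H = [[-6, -4], [-4, -8]].
det(H) = 32, tr(H) = -14.
det(H) > 0 and tr(H) < 0, so H is negative definite everywhere: concave.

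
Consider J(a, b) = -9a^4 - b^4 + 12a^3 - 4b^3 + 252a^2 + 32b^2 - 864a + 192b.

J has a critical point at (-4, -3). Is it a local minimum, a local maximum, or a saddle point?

The mixed partial ∂²J/∂a∂b is 0, so the Hessian at any point is diag(J_aa, J_bb) = diag(36(-3a^2 + 2a + 14), 4(-3b^2 - 6b + 16)).
At (-4, -3): H = diag(-1512, 28).
The eigenvalues have opposite signs, so H is indefinite: a saddle point.

saddle point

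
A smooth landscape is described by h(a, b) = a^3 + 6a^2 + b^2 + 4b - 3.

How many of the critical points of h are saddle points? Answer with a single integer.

h separates as a function of a plus a function of b, so ∇h=0 decouples.
∂h/∂a = 3a(a + 4) = 0 at a ∈ {-4, 0}; ∂h/∂b = 2(b + 2) = 0 at b ∈ {-2}.
The Hessian is diagonal: diag(h_aa, h_bb). Second derivatives: h_aa(-4)=-12, h_aa(0)=12; h_bb(-2)=2.
Saddle points occur where the two diagonal entries have opposite signs: (-4, -2). Count: 1.

1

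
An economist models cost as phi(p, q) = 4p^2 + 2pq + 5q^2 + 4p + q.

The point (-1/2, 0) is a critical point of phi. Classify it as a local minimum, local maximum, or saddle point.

The Hessian of phi is constant: H = [[8, 2], [2, 10]].
det(H) = 8·10 − 2² = 76.
det(H) > 0 and tr(H) = 18 > 0, so H is positive definite and the point is a local minimum.

local minimum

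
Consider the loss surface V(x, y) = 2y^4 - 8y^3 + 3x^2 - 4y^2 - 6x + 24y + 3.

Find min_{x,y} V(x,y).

V(x,y) separates as P(x) + Q(y) + 3, so its minimum is min P + min Q + 3.
P'(x) = 6x - 6 vanishes at x ∈ {1}; Q'(y) = 8(y - 3)(y - 1)(y + 1) vanishes at y ∈ {-1, 1, 3}.
Local minima of P (where P''>0): P(1)=-3. Local minima of Q: Q(-1)=-18, Q(3)=-18.
So the global minimum of V is P(1) + Q(-1) + 3 = -3 − 18 + 3 = -18, attained at (1, -1).

-18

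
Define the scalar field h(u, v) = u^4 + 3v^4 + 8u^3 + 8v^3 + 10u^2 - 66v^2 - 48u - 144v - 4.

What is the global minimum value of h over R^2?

-600

h(u,v) separates as P(u) + Q(v) − 4, so its minimum is min P + min Q − 4.
P'(u) = 4(u - 1)(u + 3)(u + 4) vanishes at u ∈ {-4, -3, 1}; Q'(v) = 12(v - 3)(v + 1)(v + 4) vanishes at v ∈ {-4, -1, 3}.
Local minima of P (where P''>0): P(-4)=96, P(1)=-29. Local minima of Q: Q(-4)=-224, Q(3)=-567.
So the global minimum of h is P(1) + Q(3) − 4 = -29 − 567 − 4 = -600, attained at (1, 3).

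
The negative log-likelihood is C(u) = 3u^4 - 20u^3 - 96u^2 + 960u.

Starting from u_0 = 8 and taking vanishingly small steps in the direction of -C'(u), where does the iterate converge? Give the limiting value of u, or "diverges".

C'(u) = 12(u - 5)(u - 4)(u + 4), so C'(8) = 1728.
Gradient descent moves in the -C' direction, i.e. u is decreasing.
The nearest critical point in that direction is u = 5, where C'' = 108 > 0 (a local minimum). The iterate converges there.

5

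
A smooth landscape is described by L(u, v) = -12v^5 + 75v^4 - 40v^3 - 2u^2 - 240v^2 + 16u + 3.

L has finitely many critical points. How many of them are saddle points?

L separates as a function of u plus a function of v, so ∇L=0 decouples.
∂L/∂u = -4(u - 4) = 0 at u ∈ {4}; ∂L/∂v = -60v(v - 4)(v - 2)(v + 1) = 0 at v ∈ {-1, 0, 2, 4}.
The Hessian is diagonal: diag(L_uu, L_vv). Second derivatives: L_uu(4)=-4; L_vv(-1)=900, L_vv(0)=-480, L_vv(2)=720, L_vv(4)=-2400.
Saddle points occur where the two diagonal entries have opposite signs: (4, -1), (4, 2). Count: 2.

2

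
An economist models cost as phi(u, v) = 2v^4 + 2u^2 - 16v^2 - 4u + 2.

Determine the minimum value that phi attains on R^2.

phi(u,v) separates as P(u) + Q(v) + 2, so its minimum is min P + min Q + 2.
P'(u) = 4u - 4 vanishes at u ∈ {1}; Q'(v) = 8v(v - 2)(v + 2) vanishes at v ∈ {-2, 0, 2}.
Local minima of P (where P''>0): P(1)=-2. Local minima of Q: Q(-2)=-32, Q(2)=-32.
So the global minimum of phi is P(1) + Q(-2) + 2 = -2 − 32 + 2 = -32, attained at (1, -2).

-32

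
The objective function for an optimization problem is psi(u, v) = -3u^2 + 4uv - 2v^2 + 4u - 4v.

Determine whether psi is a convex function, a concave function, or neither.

concave

psi is quadratic, so its Hessian is the constant matrix H = [[-6, 4], [4, -4]].
det(H) = 8, tr(H) = -10.
det(H) > 0 and tr(H) < 0, so H is negative definite everywhere: concave.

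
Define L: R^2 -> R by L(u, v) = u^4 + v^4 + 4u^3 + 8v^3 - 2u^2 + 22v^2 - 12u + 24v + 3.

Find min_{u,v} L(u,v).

-15

L(u,v) separates as P(u) + Q(v) + 3, so its minimum is min P + min Q + 3.
P'(u) = 4(u - 1)(u + 1)(u + 3) vanishes at u ∈ {-3, -1, 1}; Q'(v) = 4(v + 1)(v + 2)(v + 3) vanishes at v ∈ {-3, -2, -1}.
Local minima of P (where P''>0): P(-3)=-9, P(1)=-9. Local minima of Q: Q(-3)=-9, Q(-1)=-9.
So the global minimum of L is P(-3) + Q(-3) + 3 = -9 − 9 + 3 = -15, attained at (-3, -3).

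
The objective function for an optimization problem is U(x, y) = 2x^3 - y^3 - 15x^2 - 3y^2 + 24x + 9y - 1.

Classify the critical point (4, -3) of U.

The mixed partial ∂²U/∂x∂y is 0, so the Hessian at any point is diag(U_xx, U_yy) = diag(6(2x - 5), -6(y + 1)).
At (4, -3): H = diag(18, 12).
Both eigenvalues are positive, so H is positive definite: a local minimum.

local minimum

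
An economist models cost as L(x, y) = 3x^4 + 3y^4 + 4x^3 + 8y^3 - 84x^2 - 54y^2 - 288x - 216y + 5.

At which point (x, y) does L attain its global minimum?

(4, 3)

L(x,y) separates as P(x) + Q(y) + 5, so its minimum is min P + min Q + 5.
P'(x) = 12(x - 4)(x + 2)(x + 3) vanishes at x ∈ {-3, -2, 4}; Q'(y) = 12(y - 3)(y + 2)(y + 3) vanishes at y ∈ {-3, -2, 3}.
Local minima of P (where P''>0): P(-3)=243, P(4)=-1472. Local minima of Q: Q(-3)=189, Q(3)=-675.
So the global minimum of L is P(4) + Q(3) + 5 = -1472 − 675 + 5 = -2142, attained at (4, 3).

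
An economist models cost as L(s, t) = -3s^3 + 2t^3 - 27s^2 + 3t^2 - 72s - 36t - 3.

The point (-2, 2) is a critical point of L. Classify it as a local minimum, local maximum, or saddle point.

saddle point

The mixed partial ∂²L/∂s∂t is 0, so the Hessian at any point is diag(L_ss, L_tt) = diag(-18(s + 3), 6(2t + 1)).
At (-2, 2): H = diag(-18, 30).
The eigenvalues have opposite signs, so H is indefinite: a saddle point.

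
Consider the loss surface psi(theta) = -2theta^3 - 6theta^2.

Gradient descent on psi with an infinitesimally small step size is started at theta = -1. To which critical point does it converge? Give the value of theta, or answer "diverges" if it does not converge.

psi'(theta) = -6theta(theta + 2), so psi'(-1) = 6.
Gradient descent moves in the -psi' direction, i.e. theta is decreasing.
The nearest critical point in that direction is theta = -2, where psi'' = 12 > 0 (a local minimum). The iterate converges there.

-2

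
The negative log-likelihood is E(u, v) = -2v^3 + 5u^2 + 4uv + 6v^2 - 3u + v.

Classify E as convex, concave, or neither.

neither

The term -2v^3 is cubic, so the Hessian is not constant.
∂²E/∂v² = -12v + 12, which takes both signs as v varies (negative for sufficiently large v). A diagonal entry of the Hessian changing sign means the Hessian is neither positive- nor negative-semidefinite on all of R^2.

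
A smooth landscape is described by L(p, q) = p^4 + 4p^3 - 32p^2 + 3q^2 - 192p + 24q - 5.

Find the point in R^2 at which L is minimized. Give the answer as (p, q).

L(p,q) separates as A(p) + B(q) − 5, so its minimum is min A + min B − 5.
A'(p) = 4(p - 4)(p + 3)(p + 4) vanishes at p ∈ {-4, -3, 4}; B'(q) = 6q + 24 vanishes at q ∈ {-4}.
Local minima of A (where A''>0): A(-4)=256, A(4)=-768. Local minima of B: B(-4)=-48.
So the global minimum of L is A(4) + B(-4) − 5 = -768 − 48 − 5 = -821, attained at (4, -4).

(4, -4)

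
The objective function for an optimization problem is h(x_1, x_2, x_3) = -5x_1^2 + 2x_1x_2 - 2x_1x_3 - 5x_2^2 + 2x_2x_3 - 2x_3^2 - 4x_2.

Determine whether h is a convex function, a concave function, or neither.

h is quadratic, so its Hessian is the constant matrix H = [[-10, 2, -2], [2, -10, 2], [-2, 2, -4]].
Leading principal minors: -10, 96, -320.
Signs alternate −, +, − ⇒ H ≺ 0 ⇒ concave.

concave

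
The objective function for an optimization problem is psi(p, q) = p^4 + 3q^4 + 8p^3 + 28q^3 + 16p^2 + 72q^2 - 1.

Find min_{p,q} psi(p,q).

-1

psi(p,q) separates as A(p) + B(q) − 1, so its minimum is min A + min B − 1.
A'(p) = 4p(p + 2)(p + 4) vanishes at p ∈ {-4, -2, 0}; B'(q) = 12q(q + 3)(q + 4) vanishes at q ∈ {-4, -3, 0}.
Local minima of A (where A''>0): A(-4)=0, A(0)=0. Local minima of B: B(-4)=128, B(0)=0.
So the global minimum of psi is A(-4) + B(0) − 1 = 0 + 0 − 1 = -1, attained at (-4, 0).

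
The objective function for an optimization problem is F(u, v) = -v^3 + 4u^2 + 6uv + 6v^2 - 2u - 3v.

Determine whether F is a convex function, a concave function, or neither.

The term -v^3 is cubic, so the Hessian is not constant.
∂²F/∂v² = -6v + 12, which takes both signs as v varies (negative for sufficiently large v). A diagonal entry of the Hessian changing sign means the Hessian is neither positive- nor negative-semidefinite on all of R^2.

neither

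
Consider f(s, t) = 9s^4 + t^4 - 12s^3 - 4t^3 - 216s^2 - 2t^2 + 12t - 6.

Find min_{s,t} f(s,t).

-1935

f(s,t) separates as P(s) + Q(t) − 6, so its minimum is min P + min Q − 6.
P'(s) = 36s(s - 4)(s + 3) vanishes at s ∈ {-3, 0, 4}; Q'(t) = 4(t - 3)(t - 1)(t + 1) vanishes at t ∈ {-1, 1, 3}.
Local minima of P (where P''>0): P(-3)=-891, P(4)=-1920. Local minima of Q: Q(-1)=-9, Q(3)=-9.
So the global minimum of f is P(4) + Q(-1) − 6 = -1920 − 9 − 6 = -1935, attained at (4, -1).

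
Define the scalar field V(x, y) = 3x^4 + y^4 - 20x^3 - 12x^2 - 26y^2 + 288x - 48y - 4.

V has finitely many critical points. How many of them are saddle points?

V separates as a function of x plus a function of y, so ∇V=0 decouples.
∂V/∂x = 12(x - 4)(x - 3)(x + 2) = 0 at x ∈ {-2, 3, 4}; ∂V/∂y = 4(y - 4)(y + 1)(y + 3) = 0 at y ∈ {-3, -1, 4}.
The Hessian is diagonal: diag(V_xx, V_yy). Second derivatives: V_xx(-2)=360, V_xx(3)=-60, V_xx(4)=72; V_yy(-3)=56, V_yy(-1)=-40, V_yy(4)=140.
Saddle points occur where the two diagonal entries have opposite signs: (-2, -1), (3, -3), (3, 4), (4, -1). Count: 4.

4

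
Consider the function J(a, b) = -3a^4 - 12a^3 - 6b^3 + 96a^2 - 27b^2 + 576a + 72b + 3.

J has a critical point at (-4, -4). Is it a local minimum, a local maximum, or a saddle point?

The mixed partial ∂²J/∂a∂b is 0, so the Hessian at any point is diag(J_aa, J_bb) = diag(12(-3a^2 - 6a + 16), -18(2b + 3)).
At (-4, -4): H = diag(-96, 90).
The eigenvalues have opposite signs, so H is indefinite: a saddle point.

saddle point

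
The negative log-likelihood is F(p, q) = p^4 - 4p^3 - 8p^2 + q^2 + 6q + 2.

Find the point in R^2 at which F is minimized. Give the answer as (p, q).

(4, -3)

F(p,q) separates as A(p) + B(q) + 2, so its minimum is min A + min B + 2.
A'(p) = 4p(p - 4)(p + 1) vanishes at p ∈ {-1, 0, 4}; B'(q) = 2q + 6 vanishes at q ∈ {-3}.
Local minima of A (where A''>0): A(-1)=-3, A(4)=-128. Local minima of B: B(-3)=-9.
So the global minimum of F is A(4) + B(-3) + 2 = -128 − 9 + 2 = -135, attained at (4, -3).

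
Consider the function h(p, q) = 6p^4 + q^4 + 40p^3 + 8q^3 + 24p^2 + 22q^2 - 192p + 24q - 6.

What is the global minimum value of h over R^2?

-137

h(p,q) separates as A(p) + B(q) − 6, so its minimum is min A + min B − 6.
A'(p) = 24(p - 1)(p + 2)(p + 4) vanishes at p ∈ {-4, -2, 1}; B'(q) = 4(q + 1)(q + 2)(q + 3) vanishes at q ∈ {-3, -2, -1}.
Local minima of A (where A''>0): A(-4)=128, A(1)=-122. Local minima of B: B(-3)=-9, B(-1)=-9.
So the global minimum of h is A(1) + B(-3) − 6 = -122 − 9 − 6 = -137, attained at (1, -3).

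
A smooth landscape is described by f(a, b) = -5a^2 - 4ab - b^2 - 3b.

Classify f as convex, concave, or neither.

concave

f is quadratic, so its Hessian is the constant matrix H = [[-10, -4], [-4, -2]].
det(H) = 4, tr(H) = -12.
det(H) > 0 and tr(H) < 0, so H is negative definite everywhere: concave.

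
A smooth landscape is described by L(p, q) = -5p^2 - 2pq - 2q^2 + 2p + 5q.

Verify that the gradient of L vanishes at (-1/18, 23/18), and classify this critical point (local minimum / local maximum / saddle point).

local maximum

∇L = (-10p - 2q + 2, -2p - 4q + 5); substituting (-1/18, 23/18) gives ∇L = (0, 0), so (-1/18, 23/18) is indeed a critical point.
The Hessian of L is constant: H = [[-10, -2], [-2, -4]].
det(H) = (-10)·(-4) − (-2)² = 36.
det(H) > 0 and tr(H) = -14 < 0, so H is negative definite and the point is a local maximum.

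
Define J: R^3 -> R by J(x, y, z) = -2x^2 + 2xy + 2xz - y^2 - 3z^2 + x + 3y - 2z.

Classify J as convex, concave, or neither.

J is quadratic, so its Hessian is the constant matrix H = [[-4, 2, 2], [2, -2, 0], [2, 0, -6]].
Leading principal minors: -4, 4, -16.
Signs alternate −, +, − ⇒ H ≺ 0 ⇒ concave.

concave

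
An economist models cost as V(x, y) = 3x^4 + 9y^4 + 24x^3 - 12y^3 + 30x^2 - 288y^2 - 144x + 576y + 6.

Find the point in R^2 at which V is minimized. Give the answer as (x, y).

V(x,y) separates as P(x) + Q(y) + 6, so its minimum is min P + min Q + 6.
P'(x) = 12(x - 1)(x + 3)(x + 4) vanishes at x ∈ {-4, -3, 1}; Q'(y) = 36(y - 4)(y - 1)(y + 4) vanishes at y ∈ {-4, 1, 4}.
Local minima of P (where P''>0): P(-4)=288, P(1)=-87. Local minima of Q: Q(-4)=-3840, Q(4)=-768.
So the global minimum of V is P(1) + Q(-4) + 6 = -87 − 3840 + 6 = -3921, attained at (1, -4).

(1, -4)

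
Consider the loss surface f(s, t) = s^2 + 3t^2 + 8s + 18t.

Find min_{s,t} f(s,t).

-43

f(s,t) separates as P(s) + Q(t), so its minimum is min P + min Q.
P'(s) = 2s + 8 vanishes at s ∈ {-4}; Q'(t) = 6(t + 3) vanishes at t ∈ {-3}.
Local minima of P (where P''>0): P(-4)=-16. Local minima of Q: Q(-3)=-27.
So the global minimum of f is P(-4) + Q(-3) = -16 − 27 = -43, attained at (-4, -3).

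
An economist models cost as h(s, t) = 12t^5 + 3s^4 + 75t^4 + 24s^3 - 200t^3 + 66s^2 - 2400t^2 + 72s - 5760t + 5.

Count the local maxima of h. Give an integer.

2

h separates as a function of s plus a function of t, so ∇h=0 decouples.
∂h/∂s = 12(s + 1)(s + 2)(s + 3) = 0 at s ∈ {-3, -2, -1}; ∂h/∂t = 60(t - 4)(t + 2)(t + 3)(t + 4) = 0 at t ∈ {-4, -3, -2, 4}.
The Hessian is diagonal: diag(h_ss, h_tt). Second derivatives: h_ss(-3)=24, h_ss(-2)=-12, h_ss(-1)=24; h_tt(-4)=-960, h_tt(-3)=420, h_tt(-2)=-720, h_tt(4)=20160.
Local maxima occur where both diagonal entries negative: (-2, -4), (-2, -2). Count: 2.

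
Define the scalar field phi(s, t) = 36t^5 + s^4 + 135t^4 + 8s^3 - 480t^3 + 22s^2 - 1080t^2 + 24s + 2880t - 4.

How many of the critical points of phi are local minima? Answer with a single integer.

4

phi separates as a function of s plus a function of t, so ∇phi=0 decouples.
∂phi/∂s = 4(s + 1)(s + 2)(s + 3) = 0 at s ∈ {-3, -2, -1}; ∂phi/∂t = 180(t - 2)(t - 1)(t + 2)(t + 4) = 0 at t ∈ {-4, -2, 1, 2}.
The Hessian is diagonal: diag(phi_ss, phi_tt). Second derivatives: phi_ss(-3)=8, phi_ss(-2)=-4, phi_ss(-1)=8; phi_tt(-4)=-10800, phi_tt(-2)=4320, phi_tt(1)=-2700, phi_tt(2)=4320.
Local minima occur where both diagonal entries positive: (-3, -2), (-3, 2), (-1, -2), (-1, 2). Count: 4.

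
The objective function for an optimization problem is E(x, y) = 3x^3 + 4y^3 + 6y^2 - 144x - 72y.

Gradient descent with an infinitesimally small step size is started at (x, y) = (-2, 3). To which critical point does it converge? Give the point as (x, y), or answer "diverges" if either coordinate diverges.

(4, 2)

E is separable, so gradient descent decouples: x follows -∂E/∂x, y follows -∂E/∂y.
∂E/∂x = 9(x - 4)(x + 4); at x=-2 this is -108, so x increases.
∂E/∂y = 12(y - 2)(y + 3); at y=3 this is 72, so y decreases.
x converges to its nearest critical value 4 (a local min of the x-part); y converges to 2. The iterate converges to (4, 2).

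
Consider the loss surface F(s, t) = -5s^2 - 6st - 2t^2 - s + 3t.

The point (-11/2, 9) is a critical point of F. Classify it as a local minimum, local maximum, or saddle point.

The Hessian of F is constant: H = [[-10, -6], [-6, -4]].
det(H) = (-10)·(-4) − (-6)² = 4.
det(H) > 0 and tr(H) = -14 < 0, so H is negative definite and the point is a local maximum.

local maximum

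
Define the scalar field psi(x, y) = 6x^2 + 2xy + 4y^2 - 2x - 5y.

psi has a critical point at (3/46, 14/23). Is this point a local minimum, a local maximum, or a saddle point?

local minimum

The Hessian of psi is constant: H = [[12, 2], [2, 8]].
det(H) = 12·8 − 2² = 92.
det(H) > 0 and tr(H) = 20 > 0, so H is positive definite and the point is a local minimum.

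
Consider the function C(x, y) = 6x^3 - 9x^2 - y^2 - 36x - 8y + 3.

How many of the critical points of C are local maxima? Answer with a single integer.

C separates as a function of x plus a function of y, so ∇C=0 decouples.
∂C/∂x = 18(x - 2)(x + 1) = 0 at x ∈ {-1, 2}; ∂C/∂y = -2(y + 4) = 0 at y ∈ {-4}.
The Hessian is diagonal: diag(C_xx, C_yy). Second derivatives: C_xx(-1)=-54, C_xx(2)=54; C_yy(-4)=-2.
Local maxima occur where both diagonal entries negative: (-1, -4). Count: 1.

1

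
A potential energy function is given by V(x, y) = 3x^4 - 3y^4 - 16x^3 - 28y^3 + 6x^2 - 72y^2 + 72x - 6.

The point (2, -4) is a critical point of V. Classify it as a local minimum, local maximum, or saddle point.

local maximum

The mixed partial ∂²V/∂x∂y is 0, so the Hessian at any point is diag(V_xx, V_yy) = diag(12(3x^2 - 8x + 1), -12(3y^2 + 14y + 12)).
At (2, -4): H = diag(-36, -48).
Both eigenvalues are negative, so H is negative definite: a local maximum.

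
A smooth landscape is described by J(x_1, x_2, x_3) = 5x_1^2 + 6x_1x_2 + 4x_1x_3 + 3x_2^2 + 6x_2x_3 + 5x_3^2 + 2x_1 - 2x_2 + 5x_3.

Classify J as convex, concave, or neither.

J is quadratic, so its Hessian is the constant matrix H = [[10, 6, 4], [6, 6, 6], [4, 6, 10]].
Leading principal minors: 10, 24, 72.
All positive ⇒ H ≻ 0 ⇒ convex.

convex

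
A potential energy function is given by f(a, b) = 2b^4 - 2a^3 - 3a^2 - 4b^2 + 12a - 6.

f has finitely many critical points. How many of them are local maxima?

1

f separates as a function of a plus a function of b, so ∇f=0 decouples.
∂f/∂a = -6(a - 1)(a + 2) = 0 at a ∈ {-2, 1}; ∂f/∂b = 8b(b - 1)(b + 1) = 0 at b ∈ {-1, 0, 1}.
The Hessian is diagonal: diag(f_aa, f_bb). Second derivatives: f_aa(-2)=18, f_aa(1)=-18; f_bb(-1)=16, f_bb(0)=-8, f_bb(1)=16.
Local maxima occur where both diagonal entries negative: (1, 0). Count: 1.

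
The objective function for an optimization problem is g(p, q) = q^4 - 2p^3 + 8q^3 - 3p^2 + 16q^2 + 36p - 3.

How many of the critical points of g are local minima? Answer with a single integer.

g separates as a function of p plus a function of q, so ∇g=0 decouples.
∂g/∂p = -6(p - 2)(p + 3) = 0 at p ∈ {-3, 2}; ∂g/∂q = 4q(q + 2)(q + 4) = 0 at q ∈ {-4, -2, 0}.
The Hessian is diagonal: diag(g_pp, g_qq). Second derivatives: g_pp(-3)=30, g_pp(2)=-30; g_qq(-4)=32, g_qq(-2)=-16, g_qq(0)=32.
Local minima occur where both diagonal entries positive: (-3, -4), (-3, 0). Count: 2.

2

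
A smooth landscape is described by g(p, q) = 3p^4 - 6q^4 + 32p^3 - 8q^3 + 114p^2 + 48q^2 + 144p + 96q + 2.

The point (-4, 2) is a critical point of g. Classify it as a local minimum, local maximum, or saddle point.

saddle point

The mixed partial ∂²g/∂p∂q is 0, so the Hessian at any point is diag(g_pp, g_qq) = diag(12(3p^2 + 16p + 19), 24(-3q^2 - 2q + 4)).
At (-4, 2): H = diag(36, -288).
The eigenvalues have opposite signs, so H is indefinite: a saddle point.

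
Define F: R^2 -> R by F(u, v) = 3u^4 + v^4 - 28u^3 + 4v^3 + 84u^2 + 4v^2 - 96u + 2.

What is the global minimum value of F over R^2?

-62

F(u,v) separates as P(u) + Q(v) + 2, so its minimum is min P + min Q + 2.
P'(u) = 12(u - 4)(u - 2)(u - 1) vanishes at u ∈ {1, 2, 4}; Q'(v) = 4v(v + 1)(v + 2) vanishes at v ∈ {-2, -1, 0}.
Local minima of P (where P''>0): P(1)=-37, P(4)=-64. Local minima of Q: Q(-2)=0, Q(0)=0.
So the global minimum of F is P(4) + Q(-2) + 2 = -64 + 0 + 2 = -62, attained at (4, -2).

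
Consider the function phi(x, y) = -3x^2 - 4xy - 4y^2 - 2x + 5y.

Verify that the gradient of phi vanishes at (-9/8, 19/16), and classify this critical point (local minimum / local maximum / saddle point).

local maximum

∇phi = (-6x - 4y - 2, -4x - 8y + 5); substituting (-9/8, 19/16) gives ∇phi = (0, 0), so (-9/8, 19/16) is indeed a critical point.
The Hessian of phi is constant: H = [[-6, -4], [-4, -8]].
det(H) = (-6)·(-8) − (-4)² = 32.
det(H) > 0 and tr(H) = -14 < 0, so H is negative definite and the point is a local maximum.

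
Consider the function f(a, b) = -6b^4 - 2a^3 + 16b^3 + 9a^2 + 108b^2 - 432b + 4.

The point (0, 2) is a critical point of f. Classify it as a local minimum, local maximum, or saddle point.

local minimum

The mixed partial ∂²f/∂a∂b is 0, so the Hessian at any point is diag(f_aa, f_bb) = diag(6(-2a + 3), 24(-3b^2 + 4b + 9)).
At (0, 2): H = diag(18, 120).
Both eigenvalues are positive, so H is positive definite: a local minimum.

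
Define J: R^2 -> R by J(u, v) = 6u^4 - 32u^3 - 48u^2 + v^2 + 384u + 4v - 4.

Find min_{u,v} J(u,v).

J(u,v) separates as P(u) + Q(v) − 4, so its minimum is min P + min Q − 4.
P'(u) = 24(u - 4)(u - 2)(u + 2) vanishes at u ∈ {-2, 2, 4}; Q'(v) = 2v + 4 vanishes at v ∈ {-2}.
Local minima of P (where P''>0): P(-2)=-608, P(4)=256. Local minima of Q: Q(-2)=-4.
So the global minimum of J is P(-2) + Q(-2) − 4 = -608 − 4 − 4 = -616, attained at (-2, -2).

-616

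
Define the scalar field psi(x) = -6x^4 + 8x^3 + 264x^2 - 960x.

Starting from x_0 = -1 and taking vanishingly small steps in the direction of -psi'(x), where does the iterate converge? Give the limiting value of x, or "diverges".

psi'(x) = -24(x - 4)(x - 2)(x + 5), so psi'(-1) = -1440.
Gradient descent moves in the -psi' direction, i.e. x is increasing.
The nearest critical point in that direction is x = 2, where psi'' = 336 > 0 (a local minimum). The iterate converges there.

2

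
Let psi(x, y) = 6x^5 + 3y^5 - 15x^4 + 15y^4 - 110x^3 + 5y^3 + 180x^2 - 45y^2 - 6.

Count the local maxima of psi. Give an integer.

4

psi separates as a function of x plus a function of y, so ∇psi=0 decouples.
∂psi/∂x = 30x(x - 4)(x - 1)(x + 3) = 0 at x ∈ {-3, 0, 1, 4}; ∂psi/∂y = 15y(y - 1)(y + 2)(y + 3) = 0 at y ∈ {-3, -2, 0, 1}.
The Hessian is diagonal: diag(psi_xx, psi_yy). Second derivatives: psi_xx(-3)=-2520, psi_xx(0)=360, psi_xx(1)=-360, psi_xx(4)=2520; psi_yy(-3)=-180, psi_yy(-2)=90, psi_yy(0)=-90, psi_yy(1)=180.
Local maxima occur where both diagonal entries negative: (-3, -3), (-3, 0), (1, -3), (1, 0). Count: 4.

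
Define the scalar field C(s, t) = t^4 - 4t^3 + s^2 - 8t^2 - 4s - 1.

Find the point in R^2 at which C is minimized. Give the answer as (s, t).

C(s,t) separates as P(s) + Q(t) − 1, so its minimum is min P + min Q − 1.
P'(s) = 2s - 4 vanishes at s ∈ {2}; Q'(t) = 4t(t - 4)(t + 1) vanishes at t ∈ {-1, 0, 4}.
Local minima of P (where P''>0): P(2)=-4. Local minima of Q: Q(-1)=-3, Q(4)=-128.
So the global minimum of C is P(2) + Q(4) − 1 = -4 − 128 − 1 = -133, attained at (2, 4).

(2, 4)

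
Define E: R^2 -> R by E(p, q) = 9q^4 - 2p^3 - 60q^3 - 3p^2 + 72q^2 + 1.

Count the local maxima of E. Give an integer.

1

E separates as a function of p plus a function of q, so ∇E=0 decouples.
∂E/∂p = -6p(p + 1) = 0 at p ∈ {-1, 0}; ∂E/∂q = 36q(q - 4)(q - 1) = 0 at q ∈ {0, 1, 4}.
The Hessian is diagonal: diag(E_pp, E_qq). Second derivatives: E_pp(-1)=6, E_pp(0)=-6; E_qq(0)=144, E_qq(1)=-108, E_qq(4)=432.
Local maxima occur where both diagonal entries negative: (0, 1). Count: 1.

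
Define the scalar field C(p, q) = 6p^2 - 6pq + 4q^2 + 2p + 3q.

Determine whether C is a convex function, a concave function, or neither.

C is quadratic, so its Hessian is the constant matrix H = [[12, -6], [-6, 8]].
det(H) = 60, tr(H) = 20.
det(H) > 0 and tr(H) > 0, so H is positive definite everywhere: convex.

convex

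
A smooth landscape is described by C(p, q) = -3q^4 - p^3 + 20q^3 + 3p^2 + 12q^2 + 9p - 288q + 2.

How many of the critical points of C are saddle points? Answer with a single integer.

3

C separates as a function of p plus a function of q, so ∇C=0 decouples.
∂C/∂p = -3(p - 3)(p + 1) = 0 at p ∈ {-1, 3}; ∂C/∂q = -12(q - 4)(q - 3)(q + 2) = 0 at q ∈ {-2, 3, 4}.
The Hessian is diagonal: diag(C_pp, C_qq). Second derivatives: C_pp(-1)=12, C_pp(3)=-12; C_qq(-2)=-360, C_qq(3)=60, C_qq(4)=-72.
Saddle points occur where the two diagonal entries have opposite signs: (-1, -2), (-1, 4), (3, 3). Count: 3.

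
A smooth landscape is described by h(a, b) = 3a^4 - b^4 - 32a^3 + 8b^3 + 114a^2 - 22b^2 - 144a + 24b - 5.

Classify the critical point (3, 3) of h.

The mixed partial ∂²h/∂a∂b is 0, so the Hessian at any point is diag(h_aa, h_bb) = diag(12(3a^2 - 16a + 19), 4(-3b^2 + 12b - 11)).
At (3, 3): H = diag(-24, -8).
Both eigenvalues are negative, so H is negative definite: a local maximum.

local maximum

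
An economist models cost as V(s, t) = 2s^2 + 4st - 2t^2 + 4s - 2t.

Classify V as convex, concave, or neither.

V is quadratic, so its Hessian is the constant matrix H = [[4, 4], [4, -4]].
det(H) = -32, tr(H) = 0.
det(H) < 0, so H is indefinite: neither convex nor concave.

neither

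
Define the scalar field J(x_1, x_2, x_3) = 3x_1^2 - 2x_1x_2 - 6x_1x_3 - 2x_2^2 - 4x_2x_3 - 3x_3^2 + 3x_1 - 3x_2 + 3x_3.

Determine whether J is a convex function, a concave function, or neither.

J is quadratic, so its Hessian is the constant matrix H = [[6, -2, -6], [-2, -4, -4], [-6, -4, -6]].
Leading principal minors: 6, -28, 120.
Neither pattern holds ⇒ H is indefinite ⇒ neither convex nor concave.

neither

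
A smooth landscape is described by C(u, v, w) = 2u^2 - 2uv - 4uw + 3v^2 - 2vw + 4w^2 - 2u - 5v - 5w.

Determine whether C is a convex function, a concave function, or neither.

convex

C is quadratic, so its Hessian is the constant matrix H = [[4, -2, -4], [-2, 6, -2], [-4, -2, 8]].
Leading principal minors: 4, 20, 16.
All positive ⇒ H ≻ 0 ⇒ convex.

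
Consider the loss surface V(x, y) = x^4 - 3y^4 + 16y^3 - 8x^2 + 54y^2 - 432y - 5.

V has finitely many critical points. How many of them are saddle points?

5

V separates as a function of x plus a function of y, so ∇V=0 decouples.
∂V/∂x = 4x(x - 2)(x + 2) = 0 at x ∈ {-2, 0, 2}; ∂V/∂y = -12(y - 4)(y - 3)(y + 3) = 0 at y ∈ {-3, 3, 4}.
The Hessian is diagonal: diag(V_xx, V_yy). Second derivatives: V_xx(-2)=32, V_xx(0)=-16, V_xx(2)=32; V_yy(-3)=-504, V_yy(3)=72, V_yy(4)=-84.
Saddle points occur where the two diagonal entries have opposite signs: (-2, -3), (-2, 4), (0, 3), (2, -3), (2, 4). Count: 5.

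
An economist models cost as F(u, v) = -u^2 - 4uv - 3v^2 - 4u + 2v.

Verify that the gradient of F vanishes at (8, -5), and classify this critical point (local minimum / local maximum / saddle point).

∇F = (-2u - 4v - 4, -4u - 6v + 2); substituting (8, -5) gives ∇F = (0, 0), so (8, -5) is indeed a critical point.
The Hessian of F is constant: H = [[-2, -4], [-4, -6]].
det(H) = (-2)·(-6) − (-4)² = -4.
Since det(H) < 0, H is indefinite and the critical point is a saddle point.

saddle point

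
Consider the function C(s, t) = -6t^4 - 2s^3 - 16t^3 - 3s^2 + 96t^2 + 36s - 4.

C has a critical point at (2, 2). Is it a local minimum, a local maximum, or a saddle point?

local maximum

The mixed partial ∂²C/∂s∂t is 0, so the Hessian at any point is diag(C_ss, C_tt) = diag(-6(2s + 1), 24(-3t^2 - 4t + 8)).
At (2, 2): H = diag(-30, -288).
Both eigenvalues are negative, so H is negative definite: a local maximum.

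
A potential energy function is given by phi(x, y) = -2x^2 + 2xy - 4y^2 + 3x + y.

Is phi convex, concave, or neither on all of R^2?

concave

phi is quadratic, so its Hessian is the constant matrix H = [[-4, 2], [2, -8]].
det(H) = 28, tr(H) = -12.
det(H) > 0 and tr(H) < 0, so H is negative definite everywhere: concave.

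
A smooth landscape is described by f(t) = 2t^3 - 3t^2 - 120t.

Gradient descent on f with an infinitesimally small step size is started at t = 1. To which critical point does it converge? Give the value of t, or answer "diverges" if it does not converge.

5

f'(t) = 6(t - 5)(t + 4), so f'(1) = -120.
Gradient descent moves in the -f' direction, i.e. t is increasing.
The nearest critical point in that direction is t = 5, where f'' = 54 > 0 (a local minimum). The iterate converges there.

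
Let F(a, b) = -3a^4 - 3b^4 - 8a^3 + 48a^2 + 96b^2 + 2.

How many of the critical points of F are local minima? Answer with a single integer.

1

F separates as a function of a plus a function of b, so ∇F=0 decouples.
∂F/∂a = -12a(a - 2)(a + 4) = 0 at a ∈ {-4, 0, 2}; ∂F/∂b = -12b(b - 4)(b + 4) = 0 at b ∈ {-4, 0, 4}.
The Hessian is diagonal: diag(F_aa, F_bb). Second derivatives: F_aa(-4)=-288, F_aa(0)=96, F_aa(2)=-144; F_bb(-4)=-384, F_bb(0)=192, F_bb(4)=-384.
Local minima occur where both diagonal entries positive: (0, 0). Count: 1.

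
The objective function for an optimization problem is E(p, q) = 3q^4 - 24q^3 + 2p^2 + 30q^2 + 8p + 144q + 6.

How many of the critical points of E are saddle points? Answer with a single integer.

E separates as a function of p plus a function of q, so ∇E=0 decouples.
∂E/∂p = 4(p + 2) = 0 at p ∈ {-2}; ∂E/∂q = 12(q - 4)(q - 3)(q + 1) = 0 at q ∈ {-1, 3, 4}.
The Hessian is diagonal: diag(E_pp, E_qq). Second derivatives: E_pp(-2)=4; E_qq(-1)=240, E_qq(3)=-48, E_qq(4)=60.
Saddle points occur where the two diagonal entries have opposite signs: (-2, 3). Count: 1.

1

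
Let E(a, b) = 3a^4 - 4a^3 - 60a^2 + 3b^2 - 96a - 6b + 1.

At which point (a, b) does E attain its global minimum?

E(a,b) separates as P(a) + Q(b) + 1, so its minimum is min P + min Q + 1.
P'(a) = 12(a - 4)(a + 1)(a + 2) vanishes at a ∈ {-2, -1, 4}; Q'(b) = 6b - 6 vanishes at b ∈ {1}.
Local minima of P (where P''>0): P(-2)=32, P(4)=-832. Local minima of Q: Q(1)=-3.
So the global minimum of E is P(4) + Q(1) + 1 = -832 − 3 + 1 = -834, attained at (4, 1).

(4, 1)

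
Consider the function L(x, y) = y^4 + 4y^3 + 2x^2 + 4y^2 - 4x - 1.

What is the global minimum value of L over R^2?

L(x,y) separates as P(x) + Q(y) − 1, so its minimum is min P + min Q − 1.
P'(x) = 4x - 4 vanishes at x ∈ {1}; Q'(y) = 4y(y + 1)(y + 2) vanishes at y ∈ {-2, -1, 0}.
Local minima of P (where P''>0): P(1)=-2. Local minima of Q: Q(-2)=0, Q(0)=0.
So the global minimum of L is P(1) + Q(-2) − 1 = -2 + 0 − 1 = -3, attained at (1, -2).

-3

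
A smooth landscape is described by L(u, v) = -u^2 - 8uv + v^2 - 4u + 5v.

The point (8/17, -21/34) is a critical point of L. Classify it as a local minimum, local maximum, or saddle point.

saddle point

The Hessian of L is constant: H = [[-2, -8], [-8, 2]].
det(H) = (-2)·2 − (-8)² = -68.
Since det(H) < 0, H is indefinite and the critical point is a saddle point.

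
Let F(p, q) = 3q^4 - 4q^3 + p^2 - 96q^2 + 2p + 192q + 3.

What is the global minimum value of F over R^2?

-1278

F(p,q) separates as A(p) + B(q) + 3, so its minimum is min A + min B + 3.
A'(p) = 2p + 2 vanishes at p ∈ {-1}; B'(q) = 12(q - 4)(q - 1)(q + 4) vanishes at q ∈ {-4, 1, 4}.
Local minima of A (where A''>0): A(-1)=-1. Local minima of B: B(-4)=-1280, B(4)=-256.
So the global minimum of F is A(-1) + B(-4) + 3 = -1 − 1280 + 3 = -1278, attained at (-1, -4).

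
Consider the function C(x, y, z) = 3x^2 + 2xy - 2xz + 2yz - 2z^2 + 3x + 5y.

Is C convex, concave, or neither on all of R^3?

neither

C is quadratic, so its Hessian is the constant matrix H = [[6, 2, -2], [2, 0, 2], [-2, 2, -4]].
Leading principal minors: 6, -4, -24.
Neither pattern holds ⇒ H is indefinite ⇒ neither convex nor concave.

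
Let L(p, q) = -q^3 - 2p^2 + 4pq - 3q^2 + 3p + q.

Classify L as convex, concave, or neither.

The term -q^3 is cubic, so the Hessian is not constant.
∂²L/∂q² = -6q - 6, which takes both signs as q varies (negative for sufficiently large q). A diagonal entry of the Hessian changing sign means the Hessian is neither positive- nor negative-semidefinite on all of R^2.

neither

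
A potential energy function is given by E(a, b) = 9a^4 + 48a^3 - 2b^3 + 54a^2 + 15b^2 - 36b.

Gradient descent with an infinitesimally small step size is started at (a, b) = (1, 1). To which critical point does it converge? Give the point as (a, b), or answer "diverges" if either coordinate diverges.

E is separable, so gradient descent decouples: a follows -∂E/∂a, b follows -∂E/∂b.
∂E/∂a = 36a(a + 1)(a + 3); at a=1 this is 288, so a decreases.
∂E/∂b = -6(b - 3)(b - 2); at b=1 this is -12, so b increases.
a converges to its nearest critical value 0 (a local min of the a-part); b converges to 2. The iterate converges to (0, 2).

(0, 2)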